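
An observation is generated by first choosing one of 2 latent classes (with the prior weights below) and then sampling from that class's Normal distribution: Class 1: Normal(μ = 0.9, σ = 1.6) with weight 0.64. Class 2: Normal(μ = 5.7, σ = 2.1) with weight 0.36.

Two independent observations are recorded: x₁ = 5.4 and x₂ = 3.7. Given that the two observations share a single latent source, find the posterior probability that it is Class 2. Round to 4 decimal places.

0.9802

Apply Bayes' rule: the posterior for each component is proportional to its prior times its likelihood at x.
Since both observations come from the same component, the likelihood for component k is f_k(x₁)·f_k(x₂).
  p_1 = [(1/(1.6·√(2π)))·exp(−(5.4−0.9)²/(2·1.6²)) = 0.249339·exp(-3.95508) = 0.00477663] × [0.0539233] = 0.000257572
  p_2 = [(1/(2.1·√(2π)))·exp(−(5.4−5.7)²/(2·2.1²)) = 0.189973·exp(-0.01020) = 0.188044] × [0.120707] = 0.0226982
Multiply by the mixture weights:
  π_1·p_1 = 0.64 × 0.000257572 = 0.000164846
  π_2·p_2 = 0.36 × 0.0226982 = 0.00817134
Sum: 0.000164846 + 0.00817134 = 0.00833619
P(Class 2 | x) ≈ 0.9802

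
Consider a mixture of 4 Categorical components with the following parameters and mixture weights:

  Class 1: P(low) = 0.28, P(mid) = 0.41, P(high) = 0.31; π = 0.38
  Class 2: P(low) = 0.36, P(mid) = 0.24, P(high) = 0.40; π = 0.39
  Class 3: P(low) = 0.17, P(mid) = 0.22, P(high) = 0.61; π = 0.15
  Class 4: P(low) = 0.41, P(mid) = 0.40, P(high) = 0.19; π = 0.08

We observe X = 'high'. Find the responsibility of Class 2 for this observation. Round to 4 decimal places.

0.4100

Apply Bayes' rule: the posterior for each component is proportional to its prior times its likelihood at x.
Categorical probabilities:
  f_1 = 0.31
  f_2 = 0.4
  f_3 = 0.61
  f_4 = 0.19
Prior × likelihood for each component:
  P(Z=1)·f_1 = 0.38 × 0.31 = 0.1178
  P(Z=2)·f_2 = 0.39 × 0.4 = 0.156
  P(Z=3)·f_3 = 0.15 × 0.61 = 0.0915
  P(Z=4)·f_4 = 0.08 × 0.19 = 0.0152
Sum: 0.1178 + 0.156 + 0.0915 + 0.0152 = 0.3805
P(Class 2 | data) = 0.156 / 0.3805 ≈ 0.4100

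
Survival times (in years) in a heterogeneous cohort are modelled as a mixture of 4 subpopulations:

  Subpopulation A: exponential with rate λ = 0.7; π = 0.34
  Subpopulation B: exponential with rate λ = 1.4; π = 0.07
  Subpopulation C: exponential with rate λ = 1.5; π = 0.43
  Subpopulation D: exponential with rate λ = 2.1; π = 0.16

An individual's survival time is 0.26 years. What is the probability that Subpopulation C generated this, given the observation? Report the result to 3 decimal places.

0.486

Posterior ∝ prior × likelihood, so P(k | x) ∝ π_k f_k(x); normalise over all components.
Evaluate each component's likelihood at the observed value:
  L_A = 0.7·e^(−0.7·0.26) = 0.7·e^(−0.1820) = 0.583521
  L_B = 1.4·e^(−1.4·0.26) = 1.4·e^(−0.3640) = 0.972848
  L_C = 1.5·e^(−1.5·0.26) = 1.5·e^(−0.3900) = 1.01559
  L_D = 2.1·e^(−2.1·0.26) = 2.1·e^(−0.5460) = 1.21645
Multiply by the mixture weights:
  π_A·L_A = 0.34 × 0.583521 = 0.198397
  π_B·L_B = 0.07 × 0.972848 = 0.0680993
  π_C·L_C = 0.43 × 1.01559 = 0.436702
  π_D·L_D = 0.16 × 1.21645 = 0.194632
Normaliser: 0.198397 + 0.0680993 + 0.436702 + 0.194632 = 0.89783
So the posterior for Subpopulation C is 0.436702 / 0.89783 ≈ 0.486.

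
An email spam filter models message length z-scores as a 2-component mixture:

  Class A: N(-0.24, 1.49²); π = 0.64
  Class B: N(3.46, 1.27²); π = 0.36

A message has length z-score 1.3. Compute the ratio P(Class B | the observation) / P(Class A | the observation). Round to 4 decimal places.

0.2651

Posterior odds = (π_i f_i(x)) / (π_j f_j(x)); the normalising sum cancels.
Component likelihoods at x = 1.3:
  f_A = (1/(1.49·√(2π)))·exp(−(1.3−-0.24)²/(2·1.49²)) = 0.267746·exp(-0.53412) = 0.156949
  f_B = (1/(1.27·√(2π)))·exp(−(1.3−3.46)²/(2·1.27²)) = 0.314128·exp(-1.44634) = 0.0739553
Odds = (0.36/0.64) × (0.0739553/0.156949) = 0.5625 × 0.471206 ≈ 0.2651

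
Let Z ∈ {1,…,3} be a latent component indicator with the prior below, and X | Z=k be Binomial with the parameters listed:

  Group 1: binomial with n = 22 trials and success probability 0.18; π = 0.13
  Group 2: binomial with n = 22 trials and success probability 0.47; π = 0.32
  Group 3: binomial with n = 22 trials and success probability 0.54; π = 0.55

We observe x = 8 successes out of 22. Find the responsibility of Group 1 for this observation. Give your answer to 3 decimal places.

P(component k | x) = π_k·f_k(x) / marginal(x), where marginal(x) = Σ_j π_j·f_j(x).
Evaluate each component's likelihood at the observed value:
  p_1 = C(22,8)·0.18^8·0.82^14 = 319770·1.102e-06·0.0621432 = 0.0218984
  p_2 = C(22,8)·0.47^8·0.53^14 = 319770·0.00238113·0.000137995 = 0.105071
  p_3 = C(22,8)·0.54^8·0.46^14 = 319770·0.0072302·1.89937e-05 = 0.0439134
Unnormalised posteriors:
  π_1·p_1 = 0.13 × 0.0218984 = 0.00284679
  π_2·p_2 = 0.32 × 0.105071 = 0.0336227
  π_3·p_3 = 0.55 × 0.0439134 = 0.0241524
Marginal: 0.00284679 + 0.0336227 + 0.0241524 = 0.0606219
So the posterior for Group 1 is 0.00284679 / 0.0606219 ≈ 0.047.

0.047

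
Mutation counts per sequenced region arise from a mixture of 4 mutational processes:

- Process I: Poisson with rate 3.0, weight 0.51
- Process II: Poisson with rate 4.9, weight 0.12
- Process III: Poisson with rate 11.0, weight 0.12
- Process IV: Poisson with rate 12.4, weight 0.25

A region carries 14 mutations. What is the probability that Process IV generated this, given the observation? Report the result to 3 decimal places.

0.732

The responsibility of component k is w_k f_k(x) divided by Σ_j w_j f_j(x).
Evaluate each component's likelihood at the observed value:
  L_I = e^(−3.0)·3.0^14/14! = 2.73153e-06
  L_II = e^(−4.9)·4.9^14/14! = 0.000392911
  L_III = e^(−11.0)·11.0^14/14! = 0.0727528
  L_IV = e^(−12.4)·12.4^14/14! = 0.0959939
Unnormalised posteriors:
  w_I·L_I = 0.51 × 2.73153e-06 = 1.39308e-06
  w_II·L_II = 0.12 × 0.000392911 = 4.71493e-05
  w_III·L_III = 0.12 × 0.0727528 = 0.00873034
  w_IV·L_IV = 0.25 × 0.0959939 = 0.0239985
Denominator: 1.39308e-06 + 4.71493e-05 + 0.00873034 + 0.0239985 = 0.0327774
P(Process IV | 14 mutations) = 0.0239985 / 0.0327774 ≈ 0.732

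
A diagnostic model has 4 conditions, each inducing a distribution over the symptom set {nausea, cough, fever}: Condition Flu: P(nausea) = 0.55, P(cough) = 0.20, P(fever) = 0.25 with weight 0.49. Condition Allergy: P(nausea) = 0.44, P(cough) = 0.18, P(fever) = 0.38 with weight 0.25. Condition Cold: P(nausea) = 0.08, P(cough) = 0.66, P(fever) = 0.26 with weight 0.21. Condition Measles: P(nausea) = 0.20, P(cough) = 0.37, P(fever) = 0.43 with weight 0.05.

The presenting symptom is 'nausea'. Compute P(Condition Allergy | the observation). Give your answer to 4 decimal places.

Posterior ∝ prior × likelihood, so P(k | x) ∝ P(Z=k) f_k(x); normalise over all components.
Evaluate each component's likelihood at the observed value:
  p_Flu = P(nausea | comp) = 0.55
  p_Allergy = P(nausea | comp) = 0.44
  p_Cold = P(nausea | comp) = 0.08
  p_Measles = P(nausea | comp) = 0.20
Prior × likelihood for each component:
  P(Z=Flu)·p_Flu = 0.49 × 0.55 = 0.2695
  P(Z=Allergy)·p_Allergy = 0.25 × 0.44 = 0.11
  P(Z=Cold)·p_Cold = 0.21 × 0.08 = 0.0168
  P(Z=Measles)·p_Measles = 0.05 × 0.2 = 0.01
Normaliser: 0.2695 + 0.11 + 0.0168 + 0.01 = 0.4063
P(Condition Allergy | x) ≈ 0.2707

0.2707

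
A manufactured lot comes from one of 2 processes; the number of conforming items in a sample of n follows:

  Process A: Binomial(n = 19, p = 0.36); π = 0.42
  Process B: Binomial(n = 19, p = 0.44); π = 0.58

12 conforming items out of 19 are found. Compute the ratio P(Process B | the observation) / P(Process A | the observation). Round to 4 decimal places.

Since P(k|x) ∝ P(Z=k) f_k(x), the posterior odds are P(Z=i) f_i(x) / (P(Z=j) f_j(x)).
Binomial probabilities:
  p_A = 0.0105007
  p_B = 0.0458221
Posterior odds = (P(Z=B)·p_B) / (P(Z=A)·p_A) = (0.58·0.0458221) / (0.42·0.0105007) = 0.0265768 / 0.00441028 ≈ 6.0261

6.0261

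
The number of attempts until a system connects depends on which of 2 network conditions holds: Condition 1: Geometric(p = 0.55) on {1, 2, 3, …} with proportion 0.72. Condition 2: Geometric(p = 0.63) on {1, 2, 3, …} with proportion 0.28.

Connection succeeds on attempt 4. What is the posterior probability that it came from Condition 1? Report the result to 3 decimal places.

0.802

Apply Bayes' rule: the posterior for each component is proportional to its prior times its likelihood at x.
Evaluate each component's likelihood at the observed value:
  L_1 = 0.55·(1−0.55)^3 = 0.55·0.091125 = 0.0501187
  L_2 = 0.63·(1−0.63)^3 = 0.63·0.050653 = 0.0319114
Weight by the priors:
  π_1·L_1 = 0.72 × 0.0501187 = 0.0360855
  π_2·L_2 = 0.28 × 0.0319114 = 0.00893519
Sum: 0.0360855 + 0.00893519 = 0.0450207
Responsibility of Condition 1: 0.0360855 / 0.0450207 ≈ 0.802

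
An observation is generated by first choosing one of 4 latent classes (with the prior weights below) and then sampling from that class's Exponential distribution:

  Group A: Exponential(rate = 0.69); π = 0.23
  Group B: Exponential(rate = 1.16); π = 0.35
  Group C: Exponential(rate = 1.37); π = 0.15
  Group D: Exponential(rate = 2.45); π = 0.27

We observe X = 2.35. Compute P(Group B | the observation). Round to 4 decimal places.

0.3895

Posterior ∝ prior × likelihood, so P(k | x) ∝ π_k f_k(x); normalise over all components.
Evaluate each component's likelihood at the observed value:
  L_A = 0.69·e^(−0.69·2.35) = 0.69·e^(−1.6215) = 0.136345
  L_B = 1.16·e^(−1.16·2.35) = 1.16·e^(−2.7260) = 0.0759576
  L_C = 1.37·e^(−1.37·2.35) = 1.37·e^(−3.2195) = 0.0547658
  L_D = 2.45·e^(−2.45·2.35) = 2.45·e^(−5.7575) = 0.00773955
Unnormalised posteriors:
  π_A·L_A = 0.23 × 0.136345 = 0.0313594
  π_B·L_B = 0.35 × 0.0759576 = 0.0265852
  π_C·L_C = 0.15 × 0.0547658 = 0.00821487
  π_D·L_D = 0.27 × 0.00773955 = 0.00208968
Sum: 0.0313594 + 0.0265852 + 0.00821487 + 0.00208968 = 0.0682492
P(Group B | 2.35) = 0.0265852 / 0.0682492 ≈ 0.3895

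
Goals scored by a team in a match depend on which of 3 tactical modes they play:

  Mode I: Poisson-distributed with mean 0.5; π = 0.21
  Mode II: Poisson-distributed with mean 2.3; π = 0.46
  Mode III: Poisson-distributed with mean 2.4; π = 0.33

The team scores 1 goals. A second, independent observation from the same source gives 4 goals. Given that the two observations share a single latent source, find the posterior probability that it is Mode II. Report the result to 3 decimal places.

Apply Bayes' rule: the posterior for each component is proportional to its prior times its likelihood at x.
Since both observations come from the same component, the likelihood for component k is f_k(x₁)·f_k(x₂).
  L_I = [e^(−0.5)·0.5^1/1! = 0.303265] × [0.00157951] = 0.00047901
  L_II = [e^(−2.3)·2.3^1/1! = 0.230595] × [0.116902] = 0.0269571
  L_III = [e^(−2.4)·2.4^1/1! = 0.217723] × [0.125408] = 0.0273043
Weight by the priors:
  P(Z=I)·L_I = 0.21 × 0.00047901 = 0.000100592
  P(Z=II)·L_II = 0.46 × 0.0269571 = 0.0124003
  P(Z=III)·L_III = 0.33 × 0.0273043 = 0.00901043
Normaliser: 0.000100592 + 0.0124003 + 0.00901043 = 0.0215113
Responsibility of Mode II: 0.0124003 / 0.0215113 ≈ 0.576

0.576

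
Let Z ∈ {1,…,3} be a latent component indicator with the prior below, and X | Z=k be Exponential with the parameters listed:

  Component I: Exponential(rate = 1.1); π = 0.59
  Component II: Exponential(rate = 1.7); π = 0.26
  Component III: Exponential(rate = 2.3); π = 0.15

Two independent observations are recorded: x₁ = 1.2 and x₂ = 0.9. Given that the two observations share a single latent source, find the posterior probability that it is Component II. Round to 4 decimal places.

0.2151

By Bayes' theorem, P(k | x) = π_k f_k(x) / Σ_j π_j f_j(x).
Since both observations come from the same component, the likelihood for component k is f_k(x₁)·f_k(x₂).
  f_I = [0.293849] × [0.408734] = 0.120106
  f_II = [0.221049] × [0.368111] = 0.0813704
  f_III = [0.145571] × [0.290227] = 0.0422487
Multiply by the mixture weights:
  π_I·f_I = 0.59 × 0.120106 = 0.0708626
  π_II·f_II = 0.26 × 0.0813704 = 0.0211563
  π_III·f_III = 0.15 × 0.0422487 = 0.0063373
Denominator: 0.0708626 + 0.0211563 + 0.0063373 = 0.0983562
Responsibility of Component II: 0.0211563 / 0.0983562 ≈ 0.2151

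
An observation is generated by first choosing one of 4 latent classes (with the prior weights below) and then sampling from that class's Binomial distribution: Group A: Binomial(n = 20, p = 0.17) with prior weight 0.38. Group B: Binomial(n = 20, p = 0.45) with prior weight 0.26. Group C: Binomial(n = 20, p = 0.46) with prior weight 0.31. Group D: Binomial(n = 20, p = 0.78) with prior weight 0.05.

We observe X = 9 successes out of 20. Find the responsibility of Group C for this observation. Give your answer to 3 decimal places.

Apply Bayes' rule: the posterior for each component is proportional to its prior times its likelihood at x.
Evaluate each component's likelihood at the observed value:
  f_A = 0.00256511
  f_B = 0.177055
  f_C = 0.176343
  f_D = 0.00104883
Weight by the priors:
  P(Z=A)·f_A = 0.38 × 0.00256511 = 0.00097474
  P(Z=B)·f_B = 0.26 × 0.177055 = 0.0460343
  P(Z=C)·f_C = 0.31 × 0.176343 = 0.0546663
  P(Z=D)·f_D = 0.05 × 0.00104883 = 5.24417e-05
Marginal: 0.00097474 + 0.0460343 + 0.0546663 + 5.24417e-05 = 0.101728
P(Group C | the observation) = 0.0546663 / 0.101728 ≈ 0.537

0.537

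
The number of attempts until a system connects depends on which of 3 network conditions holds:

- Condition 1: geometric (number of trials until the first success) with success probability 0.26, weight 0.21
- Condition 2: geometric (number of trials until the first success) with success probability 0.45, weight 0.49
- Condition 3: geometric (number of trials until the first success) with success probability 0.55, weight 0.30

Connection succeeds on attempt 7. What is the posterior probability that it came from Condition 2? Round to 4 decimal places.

The responsibility of component k is π_k f_k(x) divided by Σ_j π_j f_j(x).
Geometric probabilities:
  L_1 = 0.0426937
  L_2 = 0.0124563
  L_3 = 0.00456707
Prior × likelihood for each component:
  π_1·L_1 = 0.21 × 0.0426937 = 0.00896567
  π_2·L_2 = 0.49 × 0.0124563 = 0.00610358
  π_3·L_3 = 0.30 × 0.00456707 = 0.00137012
Denominator: 0.00896567 + 0.00610358 + 0.00137012 = 0.0164394
Responsibility of Condition 2: 0.00610358 / 0.0164394 ≈ 0.3713

0.3713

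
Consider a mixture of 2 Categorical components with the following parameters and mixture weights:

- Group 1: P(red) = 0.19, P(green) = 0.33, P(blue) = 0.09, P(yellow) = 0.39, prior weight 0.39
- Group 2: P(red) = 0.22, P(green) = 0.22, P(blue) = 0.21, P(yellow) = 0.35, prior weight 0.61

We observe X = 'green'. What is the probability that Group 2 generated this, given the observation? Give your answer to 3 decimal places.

0.510

The responsibility of component k is P(Z=k) f_k(x) divided by Σ_j P(Z=j) f_j(x).
Component likelihoods at x = 'green':
  f_1 = P(green | comp) = 0.33
  f_2 = P(green | comp) = 0.22
Prior × likelihood for each component:
  P(Z=1)·f_1 = 0.39 × 0.33 = 0.1287
  P(Z=2)·f_2 = 0.61 × 0.22 = 0.1342
Normaliser: 0.1287 + 0.1342 = 0.2629
P(Group 2 | 'green') ≈ 0.510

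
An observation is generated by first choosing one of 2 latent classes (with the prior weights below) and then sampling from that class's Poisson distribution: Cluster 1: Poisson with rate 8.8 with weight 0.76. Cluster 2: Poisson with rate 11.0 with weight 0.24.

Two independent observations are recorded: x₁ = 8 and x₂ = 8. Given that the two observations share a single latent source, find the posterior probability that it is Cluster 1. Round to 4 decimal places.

0.8789

Posterior ∝ prior × likelihood, so P(k | x) ∝ w_k f_k(x); normalise over all components.
Since both observations come from the same component, the likelihood for component k is f_k(x₁)·f_k(x₂).
  p_1 = [e^(−8.8)·8.8^8/8! = 0.134446] × [0.134446] = 0.0180759
  p_2 = [e^(−11.0)·11.0^8/8! = 0.0887936] × [0.0887936] = 0.0078843
Multiply by the mixture weights:
  w_1·p_1 = 0.76 × 0.0180759 = 0.0137376
  w_2·p_2 = 0.24 × 0.0078843 = 0.00189223
Normaliser: 0.0137376 + 0.00189223 = 0.0156299
P(Cluster 1 | x₁, x₂) ≈ 0.8789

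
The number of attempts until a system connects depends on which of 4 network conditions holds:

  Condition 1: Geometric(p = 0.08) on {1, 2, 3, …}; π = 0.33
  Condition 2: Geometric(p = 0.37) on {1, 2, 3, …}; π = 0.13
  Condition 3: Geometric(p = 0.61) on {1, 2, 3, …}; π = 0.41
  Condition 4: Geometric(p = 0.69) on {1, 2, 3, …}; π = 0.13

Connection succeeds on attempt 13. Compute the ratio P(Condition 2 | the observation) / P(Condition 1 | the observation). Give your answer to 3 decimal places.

0.019

Posterior odds = (w_i f_i(x)) / (w_j f_j(x)); the normalising sum cancels.
Geometric probabilities:
  p_1 = 0.0294133
  p_2 = 0.0014464
  p_3 = 7.55275e-06
  p_4 = 5.43487e-07
0.000188032 / 0.00970639 ≈ 0.019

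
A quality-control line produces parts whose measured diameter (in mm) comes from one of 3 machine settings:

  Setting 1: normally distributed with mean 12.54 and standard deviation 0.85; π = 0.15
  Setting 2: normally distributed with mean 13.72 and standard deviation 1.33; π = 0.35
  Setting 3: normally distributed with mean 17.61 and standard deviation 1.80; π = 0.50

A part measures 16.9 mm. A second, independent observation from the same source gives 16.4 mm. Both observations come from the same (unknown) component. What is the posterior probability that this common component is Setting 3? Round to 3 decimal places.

The responsibility of component k is P(Z=k) f_k(x) divided by Σ_j P(Z=j) f_j(x).
Since both observations come from the same component, the likelihood for component k is f_k(x₁)·f_k(x₂).
  p_1 = [9.08154e-07] × [1.56106e-05] = 1.41768e-11
  p_2 = [0.0172059] × [0.0393875] = 0.000677697
  p_3 = [0.205047] × [0.176812] = 0.0362547
Unnormalised posteriors:
  P(Z=1)·p_1 = 0.15 × 1.41768e-11 = 2.12652e-12
  P(Z=2)·p_2 = 0.35 × 0.000677697 = 0.000237194
  P(Z=3)·p_3 = 0.50 × 0.0362547 = 0.0181274
Sum: 2.12652e-12 + 0.000237194 + 0.0181274 = 0.0183646
P(Setting 3 | x) = 0.0181274 / 0.0183646 ≈ 0.987

0.987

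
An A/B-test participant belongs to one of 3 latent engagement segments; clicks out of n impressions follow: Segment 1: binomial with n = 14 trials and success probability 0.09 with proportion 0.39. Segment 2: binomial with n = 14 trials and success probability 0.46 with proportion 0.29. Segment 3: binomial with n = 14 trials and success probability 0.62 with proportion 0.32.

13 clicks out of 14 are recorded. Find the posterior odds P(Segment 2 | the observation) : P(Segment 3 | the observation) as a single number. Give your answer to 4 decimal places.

The posterior odds equal the prior odds times the likelihood ratio: (π_i/π_j)·(f_i(x)/f_j(x)).
Evaluate each component's likelihood at the observed value:
  L_1 = C(14,13)·0.09^13·0.91^1 = 14·2.54187e-14·0.91 = 3.23834e-13
  L_2 = C(14,13)·0.46^13·0.54^1 = 14·4.12907e-05·0.54 = 0.000312157
  L_3 = C(14,13)·0.62^13·0.38^1 = 14·0.00200029·0.38 = 0.0106415
Posterior odds = (π_2·L_2) / (π_3·L_3) = (0.29·0.000312157) / (0.32·0.0106415) = 9.05256e-05 / 0.00340529 ≈ 0.0266

0.0266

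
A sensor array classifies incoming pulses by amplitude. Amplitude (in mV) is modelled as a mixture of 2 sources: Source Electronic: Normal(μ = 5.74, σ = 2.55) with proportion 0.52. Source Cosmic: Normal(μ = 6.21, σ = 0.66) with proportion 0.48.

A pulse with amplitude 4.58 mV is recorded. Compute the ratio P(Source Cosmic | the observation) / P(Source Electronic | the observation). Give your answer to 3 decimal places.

Only the two components matter; the odds are (π_i f_i(x)) / (π_j f_j(x)).
Normal densities:
  p_Electronic = (1/(2.55·√(2π)))·exp(−(4.58−5.74)²/(2·2.55²)) = 0.156448·exp(-0.10347) = 0.14107
  p_Cosmic = (1/(0.66·√(2π)))·exp(−(4.58−6.21)²/(2·0.66²)) = 0.604458·exp(-3.04970) = 0.028635
Odds = (0.48/0.52) × (0.028635/0.14107) = 0.923077 × 0.202985 ≈ 0.187

0.187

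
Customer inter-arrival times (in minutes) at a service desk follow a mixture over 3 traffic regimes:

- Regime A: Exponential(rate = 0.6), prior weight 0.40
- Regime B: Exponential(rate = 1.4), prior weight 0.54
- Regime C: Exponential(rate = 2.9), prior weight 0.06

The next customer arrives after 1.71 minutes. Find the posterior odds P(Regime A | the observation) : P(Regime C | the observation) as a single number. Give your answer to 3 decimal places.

Only the two components matter; the odds are (P(Z=i) f_i(x)) / (P(Z=j) f_j(x)).
Evaluate each component's likelihood at the observed value:
  L_A = 0.215063
  L_B = 0.127769
  L_C = 0.0203578
0.0860251 / 0.00122147 ≈ 70.427

70.427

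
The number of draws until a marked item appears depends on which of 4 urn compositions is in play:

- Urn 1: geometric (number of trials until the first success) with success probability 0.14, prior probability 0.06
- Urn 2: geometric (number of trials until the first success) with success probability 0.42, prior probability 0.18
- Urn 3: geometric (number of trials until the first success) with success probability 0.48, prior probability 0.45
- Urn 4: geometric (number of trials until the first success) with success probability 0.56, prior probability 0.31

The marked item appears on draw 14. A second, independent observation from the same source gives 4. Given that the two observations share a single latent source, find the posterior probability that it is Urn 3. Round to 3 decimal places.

By Bayes' theorem, P(k | x) = π_k f_k(x) / Σ_j π_j f_j(x).
Since both observations come from the same component, the likelihood for component k is f_k(x₁)·f_k(x₂).
  L_1 = [0.14·(1−0.14)^13 = 0.14·0.14076 = 0.0197064] × [0.0890478] = 0.00175481
  L_2 = [0.42·(1−0.42)^13 = 0.42·0.000840551 = 0.000353031] × [0.081947] = 2.89299e-05
  L_3 = [0.48·(1−0.48)^13 = 0.48·0.000203256 = 9.75629e-05] × [0.0674918] = 6.5847e-06
  L_4 = [0.56·(1−0.56)^13 = 0.56·2.31678e-05 = 1.2974e-05] × [0.047703] = 6.18898e-07
Weight by the priors:
  π_1·L_1 = 0.06 × 0.00175481 = 0.000105289
  π_2·L_2 = 0.18 × 2.89299e-05 = 5.20738e-06
  π_3·L_3 = 0.45 × 6.5847e-06 = 2.96311e-06
  π_4·L_4 = 0.31 × 6.18898e-07 = 1.91858e-07
Sum: 0.000105289 + 5.20738e-06 + 2.96311e-06 + 1.91858e-07 = 0.000113651
P(Urn 3 | x₁,x₂) = 2.96311e-06 / 0.000113651 ≈ 0.026

0.026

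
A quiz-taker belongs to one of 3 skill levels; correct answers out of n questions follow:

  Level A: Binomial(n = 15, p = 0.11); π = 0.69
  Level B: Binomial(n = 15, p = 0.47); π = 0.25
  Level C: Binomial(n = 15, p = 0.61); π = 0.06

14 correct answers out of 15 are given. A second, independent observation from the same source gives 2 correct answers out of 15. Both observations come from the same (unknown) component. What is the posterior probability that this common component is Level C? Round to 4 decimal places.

0.1751

Posterior ∝ prior × likelihood, so P(k | x) ∝ w_k f_k(x); normalise over all components.
Since both observations come from the same component, the likelihood for component k is f_k(x₁)·f_k(x₂).
  L_A = [5.06966e-13] × [0.279283] = 1.41587e-13
  L_B = [0.00020405] × [0.00603909] = 1.23228e-06
  L_C = [0.00577795] × [0.000188664] = 1.09009e-06
Multiply by the mixture weights:
  w_A·L_A = 0.69 × 1.41587e-13 = 9.76951e-14
  w_B·L_B = 0.25 × 1.23228e-06 = 3.08069e-07
  w_C·L_C = 0.06 × 1.09009e-06 = 6.54054e-08
Marginal: 9.76951e-14 + 3.08069e-07 + 6.54054e-08 = 3.73475e-07
So the posterior for Level C is 6.54054e-08 / 3.73475e-07 ≈ 0.1751.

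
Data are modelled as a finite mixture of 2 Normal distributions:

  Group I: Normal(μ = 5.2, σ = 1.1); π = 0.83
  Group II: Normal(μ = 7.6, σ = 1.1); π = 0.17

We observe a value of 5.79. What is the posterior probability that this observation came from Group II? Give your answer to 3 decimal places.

0.058

Apply Bayes' rule: the posterior for each component is proportional to its prior times its likelihood at x.
Component likelihoods at x = 5.79:
  f_I = 0.314085
  f_II = 0.093667
Unnormalised posteriors:
  P(Z=I)·f_I = 0.83 × 0.314085 = 0.260691
  P(Z=II)·f_II = 0.17 × 0.093667 = 0.0159234
Denominator: 0.260691 + 0.0159234 = 0.276614
So the posterior for Group II is 0.0159234 / 0.276614 ≈ 0.058.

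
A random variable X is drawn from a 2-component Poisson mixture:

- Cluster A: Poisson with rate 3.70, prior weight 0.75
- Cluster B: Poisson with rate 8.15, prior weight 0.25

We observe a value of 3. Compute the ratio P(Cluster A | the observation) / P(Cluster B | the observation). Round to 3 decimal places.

24.036

Since P(k|x) ∝ P(Z=k) f_k(x), the posterior odds are P(Z=i) f_i(x) / (P(Z=j) f_j(x)).
Component likelihoods at x = 3:
  p_A = e^(−3.70)·3.70^3/3! = 0.20872
  p_B = e^(−8.15)·8.15^3/3! = 0.0260508
0.15654 / 0.00651271 ≈ 24.036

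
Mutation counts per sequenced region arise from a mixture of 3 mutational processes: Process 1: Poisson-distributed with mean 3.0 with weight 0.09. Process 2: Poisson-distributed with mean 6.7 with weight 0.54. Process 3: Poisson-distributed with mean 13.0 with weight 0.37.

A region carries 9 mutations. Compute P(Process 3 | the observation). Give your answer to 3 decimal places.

0.328

Apply Bayes' rule: the posterior for each component is proportional to its prior times its likelihood at x.
Poisson probabilities:
  f_1 = 0.0027005
  f_2 = 0.0922863
  f_3 = 0.066054
Multiply by the mixture weights:
  π_1·f_1 = 0.09 × 0.0027005 = 0.000243045
  π_2·f_2 = 0.54 × 0.0922863 = 0.0498346
  π_3·f_3 = 0.37 × 0.066054 = 0.02444
Marginal: 0.000243045 + 0.0498346 + 0.02444 = 0.0745176
Responsibility of Process 3: 0.02444 / 0.0745176 ≈ 0.328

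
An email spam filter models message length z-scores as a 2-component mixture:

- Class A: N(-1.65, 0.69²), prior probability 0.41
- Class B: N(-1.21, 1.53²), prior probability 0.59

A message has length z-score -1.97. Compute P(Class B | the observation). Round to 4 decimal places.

0.3898

P(component k | x) = π_k·f_k(x) / marginal(x), where marginal(x) = Σ_j π_j·f_j(x).
Evaluate each component's likelihood at the observed value:
  p_A = (1/(0.69·√(2π)))·exp(−(-1.97−-1.65)²/(2·0.69²)) = 0.578177·exp(-0.10754) = 0.519226
  p_B = (1/(1.53·√(2π)))·exp(−(-1.97−-1.21)²/(2·1.53²)) = 0.260747·exp(-0.12337) = 0.230483
Prior × likelihood for each component:
  π_A·p_A = 0.41 × 0.519226 = 0.212883
  π_B·p_B = 0.59 × 0.230483 = 0.135985
Evidence: 0.212883 + 0.135985 = 0.348868
P(Class B | -1.97) = 0.135985 / 0.348868 ≈ 0.3898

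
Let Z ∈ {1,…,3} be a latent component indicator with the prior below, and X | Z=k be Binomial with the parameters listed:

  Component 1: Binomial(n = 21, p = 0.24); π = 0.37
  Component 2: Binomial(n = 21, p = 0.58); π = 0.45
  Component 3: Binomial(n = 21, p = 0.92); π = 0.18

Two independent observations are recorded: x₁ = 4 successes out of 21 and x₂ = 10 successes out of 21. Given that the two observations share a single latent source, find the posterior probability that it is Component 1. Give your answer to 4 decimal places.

0.9830

P(component k | x) = w_k·f_k(x) / marginal(x), where marginal(x) = Σ_j w_j·f_j(x).
Since both observations come from the same component, the likelihood for component k is f_k(x₁)·f_k(x₂).
  L_1 = [C(21,4)·0.24^4·0.76^17 = 5985·0.00331776·0.00941523 = 0.186956] × [0.0109267] = 0.00204281
  L_2 = [C(21,4)·0.58^4·0.42^17 = 5985·0.113165·3.93766e-07 = 0.000266695] × [0.109005] = 2.90711e-05
  L_3 = [C(21,4)·0.92^4·0.08^17 = 5985·0.716393·2.2518e-19 = 9.65484e-16] × [1.31611e-07] = 1.27069e-22
Unnormalised posteriors:
  w_1·L_1 = 0.37 × 0.00204281 = 0.000755838
  w_2·L_2 = 0.45 × 2.90711e-05 = 1.3082e-05
  w_3·L_3 = 0.18 × 1.27069e-22 = 2.28724e-23
Sum: 0.000755838 + 1.3082e-05 + 2.28724e-23 = 0.00076892
Responsibility of Component 1: 0.000755838 / 0.00076892 ≈ 0.9830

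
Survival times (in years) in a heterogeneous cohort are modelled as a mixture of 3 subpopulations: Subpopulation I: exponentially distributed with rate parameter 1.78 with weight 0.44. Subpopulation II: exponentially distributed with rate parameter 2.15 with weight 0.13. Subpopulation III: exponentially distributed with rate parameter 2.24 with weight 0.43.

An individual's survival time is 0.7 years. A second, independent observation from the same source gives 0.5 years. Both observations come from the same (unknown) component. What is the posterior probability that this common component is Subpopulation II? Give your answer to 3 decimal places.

0.128

P(component k | x) = w_k·f_k(x) / marginal(x), where marginal(x) = Σ_j w_j·f_j(x).
Since both observations come from the same component, the likelihood for component k is f_k(x₁)·f_k(x₂).
  f_I = [0.512023] × [0.730967] = 0.374272
  f_II = [0.477337] × [0.73379] = 0.350265
  f_III = [0.466954] × [0.730867] = 0.341281
Prior × likelihood for each component:
  w_I·f_I = 0.44 × 0.374272 = 0.16468
  w_II·f_II = 0.13 × 0.350265 = 0.0455345
  w_III·f_III = 0.43 × 0.341281 = 0.146751
Sum: 0.16468 + 0.0455345 + 0.146751 = 0.356965
P(Subpopulation II | x₁, x₂) ≈ 0.128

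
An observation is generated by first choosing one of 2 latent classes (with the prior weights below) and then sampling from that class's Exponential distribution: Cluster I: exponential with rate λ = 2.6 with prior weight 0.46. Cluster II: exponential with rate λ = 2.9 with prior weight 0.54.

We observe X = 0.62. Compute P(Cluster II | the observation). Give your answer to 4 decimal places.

0.5209

By Bayes' theorem, P(k | x) = w_k f_k(x) / Σ_j w_j f_j(x).
Exponential densities:
  p_I = 2.6·e^(−2.6·0.62) = 2.6·e^(−1.6120) = 0.518669
  p_II = 2.9·e^(−2.9·0.62) = 2.9·e^(−1.7980) = 0.480326
Prior × likelihood for each component:
  w_I·p_I = 0.46 × 0.518669 = 0.238588
  w_II·p_II = 0.54 × 0.480326 = 0.259376
Normaliser: 0.238588 + 0.259376 = 0.497964
P(Cluster II | data) ≈ 0.5209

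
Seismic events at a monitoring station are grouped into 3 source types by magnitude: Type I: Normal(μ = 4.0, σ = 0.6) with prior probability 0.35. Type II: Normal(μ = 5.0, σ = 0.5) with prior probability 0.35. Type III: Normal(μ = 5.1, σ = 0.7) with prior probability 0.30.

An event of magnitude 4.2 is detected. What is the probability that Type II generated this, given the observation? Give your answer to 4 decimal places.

0.2084

Posterior ∝ prior × likelihood, so P(k | x) ∝ w_k f_k(x); normalise over all components.
Normal densities:
  L_I = (1/(0.6·√(2π)))·exp(−(4.2−4.0)²/(2·0.6²)) = 0.664904·exp(-0.05556) = 0.628972
  L_II = (1/(0.5·√(2π)))·exp(−(4.2−5.0)²/(2·0.5²)) = 0.797885·exp(-1.28000) = 0.221842
  L_III = (1/(0.7·√(2π)))·exp(−(4.2−5.1)²/(2·0.7²)) = 0.569918·exp(-0.82653) = 0.249376
Unnormalised posteriors:
  w_I·L_I = 0.35 × 0.628972 = 0.22014
  w_II·L_II = 0.35 × 0.221842 = 0.0776446
  w_III·L_III = 0.30 × 0.249376 = 0.0748127
Normaliser: 0.22014 + 0.0776446 + 0.0748127 = 0.372598
P(Type II | the observation) = 0.0776446 / 0.372598 ≈ 0.2084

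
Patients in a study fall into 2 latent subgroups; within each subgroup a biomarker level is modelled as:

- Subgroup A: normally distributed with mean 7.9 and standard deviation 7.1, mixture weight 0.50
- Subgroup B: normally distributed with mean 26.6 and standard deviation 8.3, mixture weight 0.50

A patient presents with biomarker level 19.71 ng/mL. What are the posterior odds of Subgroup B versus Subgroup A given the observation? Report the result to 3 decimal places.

Posterior odds = (π_i f_i(x)) / (π_j f_j(x)); the normalising sum cancels.
Normal densities:
  L_A = 0.0140877
  L_B = 0.0340562
0.0170281 / 0.00704387 ≈ 2.417

2.417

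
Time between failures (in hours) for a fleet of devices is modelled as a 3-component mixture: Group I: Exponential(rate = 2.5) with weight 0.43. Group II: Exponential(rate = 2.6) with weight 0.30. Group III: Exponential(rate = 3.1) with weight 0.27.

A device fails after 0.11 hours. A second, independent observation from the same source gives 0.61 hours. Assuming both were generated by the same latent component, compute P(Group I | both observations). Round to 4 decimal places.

By Bayes' theorem, P(k | x) = π_k f_k(x) / Σ_j π_j f_j(x).
Since both observations come from the same component, the likelihood for component k is f_k(x₁)·f_k(x₂).
  f_I = [2.5·e^(−2.5·0.11) = 2.5·e^(−0.2750) = 1.89893] × [0.544053] = 1.03312
  f_II = [2.6·e^(−2.6·0.11) = 2.6·e^(−0.2860) = 1.95328] × [0.532332] = 1.03979
  f_III = [3.1·e^(−3.1·0.11) = 3.1·e^(−0.3410) = 2.20428] × [0.467855] = 1.03128
Prior × likelihood for each component:
  π_I·f_I = 0.43 × 1.03312 = 0.444241
  π_II·f_II = 0.30 × 1.03979 = 0.311938
  π_III·f_III = 0.27 × 1.03128 = 0.278447
Denominator: 0.444241 + 0.311938 + 0.278447 = 1.03463
So the posterior for Group I is 0.444241 / 1.03463 ≈ 0.4294.

0.4294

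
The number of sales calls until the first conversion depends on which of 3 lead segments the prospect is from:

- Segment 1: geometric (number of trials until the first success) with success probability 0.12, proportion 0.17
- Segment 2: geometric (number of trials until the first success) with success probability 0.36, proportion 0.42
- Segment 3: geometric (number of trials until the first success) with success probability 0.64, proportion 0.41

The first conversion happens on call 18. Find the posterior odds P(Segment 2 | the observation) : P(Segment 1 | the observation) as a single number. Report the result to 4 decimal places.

Only the two components matter; the odds are (P(Z=i) f_i(x)) / (P(Z=j) f_j(x)).
Geometric probabilities:
  p_1 = 0.12·(1−0.12)^17 = 0.12·0.113817 = 0.013658
  p_2 = 0.36·(1−0.36)^17 = 0.36·0.00050706 = 0.000182542
  p_3 = 0.64·(1−0.64)^17 = 0.64·2.86512e-08 = 1.83368e-08
7.66675e-05 / 0.00232186 ≈ 0.0330

0.0330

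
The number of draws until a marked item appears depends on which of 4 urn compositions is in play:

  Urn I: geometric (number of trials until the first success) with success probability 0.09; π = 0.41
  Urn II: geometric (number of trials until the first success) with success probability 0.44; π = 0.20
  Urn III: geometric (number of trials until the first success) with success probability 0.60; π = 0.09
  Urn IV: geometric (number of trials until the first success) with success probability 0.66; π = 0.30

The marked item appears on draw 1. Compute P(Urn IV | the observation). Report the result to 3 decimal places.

0.525

Apply Bayes' rule: the posterior for each component is proportional to its prior times its likelihood at x.
Component likelihoods at x = 1:
  f_I = 0.09·(1−0.09)^0 = 0.09·1 = 0.09
  f_II = 0.44·(1−0.44)^0 = 0.44·1 = 0.44
  f_III = 0.60·(1−0.60)^0 = 0.60·1 = 0.6
  f_IV = 0.66·(1−0.66)^0 = 0.66·1 = 0.66
Prior × likelihood for each component:
  w_I·f_I = 0.41 × 0.09 = 0.0369
  w_II·f_II = 0.20 × 0.44 = 0.088
  w_III·f_III = 0.09 × 0.6 = 0.054
  w_IV·f_IV = 0.30 × 0.66 = 0.198
Denominator: 0.0369 + 0.088 + 0.054 + 0.198 = 0.3769
Responsibility of Urn IV: 0.198 / 0.3769 ≈ 0.525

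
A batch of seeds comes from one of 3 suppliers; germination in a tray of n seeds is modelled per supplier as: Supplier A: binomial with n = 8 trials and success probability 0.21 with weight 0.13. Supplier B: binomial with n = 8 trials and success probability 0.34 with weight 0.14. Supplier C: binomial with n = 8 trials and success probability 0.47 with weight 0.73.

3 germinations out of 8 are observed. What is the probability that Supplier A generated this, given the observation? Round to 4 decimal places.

P(component k | x) = w_k·f_k(x) / marginal(x), where marginal(x) = Σ_j w_j·f_j(x).
Evaluate each component's likelihood at the observed value:
  p_A = C(8,3)·0.21^3·0.79^5 = 56·0.009261·0.307706 = 0.159581
  p_B = C(8,3)·0.34^3·0.66^5 = 56·0.039304·0.125233 = 0.275641
  p_C = C(8,3)·0.47^3·0.53^5 = 56·0.103823·0.0418195 = 0.243143
Prior × likelihood for each component:
  w_A·p_A = 0.13 × 0.159581 = 0.0207455
  w_B·p_B = 0.14 × 0.275641 = 0.0385898
  w_C·p_C = 0.73 × 0.243143 = 0.177494
Evidence: 0.0207455 + 0.0385898 + 0.177494 = 0.236829
Responsibility of Supplier A: 0.0207455 / 0.236829 ≈ 0.0876

0.0876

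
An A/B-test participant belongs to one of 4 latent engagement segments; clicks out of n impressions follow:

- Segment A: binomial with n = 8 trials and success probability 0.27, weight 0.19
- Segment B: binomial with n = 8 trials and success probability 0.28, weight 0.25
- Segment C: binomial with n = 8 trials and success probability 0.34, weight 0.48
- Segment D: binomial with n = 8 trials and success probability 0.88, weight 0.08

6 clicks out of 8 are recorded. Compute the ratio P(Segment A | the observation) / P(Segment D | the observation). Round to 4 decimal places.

0.0733

Since P(k|x) ∝ P(Z=k) f_k(x), the posterior odds are P(Z=i) f_i(x) / (P(Z=j) f_j(x)).
Evaluate each component's likelihood at the observed value:
  f_A = C(8,6)·0.27^6·0.73^2 = 28·0.00038742·0.5329 = 0.00578078
  f_B = C(8,6)·0.28^6·0.72^2 = 28·0.00048189·0.5184 = 0.00699473
  f_C = C(8,6)·0.34^6·0.66^2 = 28·0.0015448·0.4356 = 0.0188417
  f_D = C(8,6)·0.88^6·0.12^2 = 28·0.464404·0.0144 = 0.187248
Posterior odds = (P(Z=A)·f_A) / (P(Z=D)·f_D) = (0.19·0.00578078) / (0.08·0.187248) = 0.00109835 / 0.0149798 ≈ 0.0733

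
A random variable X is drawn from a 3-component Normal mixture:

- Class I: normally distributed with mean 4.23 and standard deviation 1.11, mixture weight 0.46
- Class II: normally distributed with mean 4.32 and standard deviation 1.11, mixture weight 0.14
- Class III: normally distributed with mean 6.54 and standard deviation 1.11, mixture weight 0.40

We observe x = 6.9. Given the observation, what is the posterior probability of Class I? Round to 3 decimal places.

The responsibility of component k is π_k f_k(x) divided by Σ_j π_j f_j(x).
Component likelihoods at x = 6.9:
  f_I = 0.0199149
  f_II = 0.0241242
  f_III = 0.340994
Unnormalised posteriors:
  π_I·f_I = 0.46 × 0.0199149 = 0.00916086
  π_II·f_II = 0.14 × 0.0241242 = 0.00337739
  π_III·f_III = 0.40 × 0.340994 = 0.136397
Normaliser: 0.00916086 + 0.00337739 + 0.136397 = 0.148936
P(Class I | x) = 0.00916086 / 0.148936 ≈ 0.062

0.062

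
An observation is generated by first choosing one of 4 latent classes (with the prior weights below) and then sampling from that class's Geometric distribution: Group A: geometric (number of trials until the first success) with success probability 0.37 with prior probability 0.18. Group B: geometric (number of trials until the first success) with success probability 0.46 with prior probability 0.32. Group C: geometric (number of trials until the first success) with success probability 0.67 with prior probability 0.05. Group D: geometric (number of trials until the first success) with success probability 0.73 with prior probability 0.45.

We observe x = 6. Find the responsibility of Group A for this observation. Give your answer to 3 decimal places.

The responsibility of component k is π_k f_k(x) divided by Σ_j π_j f_j(x).
Component likelihoods at x = 6:
  L_A = 0.37·(1−0.37)^5 = 0.37·0.0992437 = 0.0367202
  L_B = 0.46·(1−0.46)^5 = 0.46·0.0459165 = 0.0211216
  L_C = 0.67·(1−0.67)^5 = 0.67·0.00391354 = 0.00262207
  L_D = 0.73·(1−0.73)^5 = 0.73·0.00143489 = 0.00104747
Weight by the priors:
  π_A·L_A = 0.18 × 0.0367202 = 0.00660963
  π_B·L_B = 0.32 × 0.0211216 = 0.00675891
  π_C·L_C = 0.05 × 0.00262207 = 0.000131104
  π_D·L_D = 0.45 × 0.00104747 = 0.000471362
Marginal: 0.00660963 + 0.00675891 + 0.000131104 + 0.000471362 = 0.013971
Responsibility of Group A: 0.00660963 / 0.013971 ≈ 0.473

0.473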